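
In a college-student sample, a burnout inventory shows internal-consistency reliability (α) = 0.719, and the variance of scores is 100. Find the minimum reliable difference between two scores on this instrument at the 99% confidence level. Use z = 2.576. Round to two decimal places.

19.31

σ = 100^(1/2) = 10.000
SEM = 10.000*√(1 − 0.719) ≃ 5.301
SE_diff = SEM * √2 ≃ 5.301 * 1.414 ≃ 7.497
Smallest detectable difference = 2.576*7.497 ≃ 19.311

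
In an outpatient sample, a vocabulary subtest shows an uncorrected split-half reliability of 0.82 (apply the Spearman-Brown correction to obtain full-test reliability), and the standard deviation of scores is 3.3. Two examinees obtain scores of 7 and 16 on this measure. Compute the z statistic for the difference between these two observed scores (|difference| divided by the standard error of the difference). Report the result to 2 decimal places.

6.13

Spearman-Brown: r = 2(0.82) / (1 + 0.82) = 1.6400 / 1.8200 ≈ 0.9011
The standard error of measurement is 3.3000·√(1 − 0.9011) ≈ 3.3000·0.3145 ≈ 1.0378.
Standard error of the difference = 1.0378·√2 ≈ 1.4677
z = 9 / 1.4677 ≈ 6.1322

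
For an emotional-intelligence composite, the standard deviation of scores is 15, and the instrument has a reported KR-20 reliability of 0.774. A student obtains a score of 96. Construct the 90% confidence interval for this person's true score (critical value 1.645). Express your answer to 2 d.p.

The standard error of measurement is 15.0000×√(1 − 0.7740) ≈ 15.0000×0.4754 ≈ 7.1309.
1.645 × SEM ≈ 11.7304
90% CI: 96 ± 11.7304 = [84.2696, 107.7304]

[84.27, 107.73]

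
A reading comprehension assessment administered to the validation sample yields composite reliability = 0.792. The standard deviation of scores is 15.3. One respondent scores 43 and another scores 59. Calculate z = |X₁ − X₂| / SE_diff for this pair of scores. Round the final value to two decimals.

1.62

SEM = 15.3000 × √(1 − 0.7920) = 15.3000 × √0.2080 ≃ 15.3000 × 0.4561 ≃ 6.9779
SE_diff = SEM × √2 ≃ 6.9779 × 1.4142 ≃ 9.8682
z = 16 / 9.8682 ≃ 1.6214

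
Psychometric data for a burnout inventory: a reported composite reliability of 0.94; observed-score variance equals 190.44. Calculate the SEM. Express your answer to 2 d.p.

σ = 190.44^(1/2) = 13.8000
The standard error of measurement is 13.8000×√(1 − 0.9400) ≈ 13.8000×0.2449 ≈ 3.3803.

3.38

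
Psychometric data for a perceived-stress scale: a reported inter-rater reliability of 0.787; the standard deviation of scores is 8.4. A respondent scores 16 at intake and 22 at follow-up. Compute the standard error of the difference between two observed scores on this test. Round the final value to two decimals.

SEM = 8.4000 × √(1 − 0.7870) = 8.4000 × √0.2130 ≈ 8.4000 × 0.4615 ≈ 3.8768
SE_diff = SEM × √2 ≈ 3.8768 × 1.4142 ≈ 5.4826

5.48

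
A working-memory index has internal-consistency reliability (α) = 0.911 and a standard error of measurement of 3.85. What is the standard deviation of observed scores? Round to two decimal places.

SD = SEM / √(1 − r) = 3.85 / √0.089 ≈ 3.85 / 0.298 ≈ 12.905

12.91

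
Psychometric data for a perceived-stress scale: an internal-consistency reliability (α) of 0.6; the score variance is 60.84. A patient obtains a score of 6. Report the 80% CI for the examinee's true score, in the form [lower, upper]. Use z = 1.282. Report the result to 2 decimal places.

[-0.32, 12.32]

SD = √60.84 ≈ 7.80000
SEM = 7.80000 · √(1 − 0.60000) = 7.80000 · √0.40000 ≈ 7.80000 · 0.63246 ≈ 4.93315
Half-width = 1.282·4.93315 ≈ 6.32430
80% CI: 6 ± 6.32430 = [-0.32430, 12.32430]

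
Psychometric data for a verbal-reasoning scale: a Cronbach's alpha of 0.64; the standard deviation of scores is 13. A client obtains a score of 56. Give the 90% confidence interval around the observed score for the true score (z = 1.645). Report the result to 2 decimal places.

[43.17, 68.83]

SEM = 13.000 · √(1 − 0.640) = 13.000 · √0.360 ≈ 13.000 · 0.600 ≈ 7.800
1.645 · SEM ≈ 12.831
CI = 56 ± 12.831 → [43.169, 68.831]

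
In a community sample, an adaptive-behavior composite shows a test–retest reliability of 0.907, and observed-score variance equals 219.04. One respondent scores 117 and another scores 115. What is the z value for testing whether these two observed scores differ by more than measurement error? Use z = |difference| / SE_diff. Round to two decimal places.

0.31

SD = √219.04 = 14.800
SEM = 14.800*√(1 − 0.907) ≈ 4.513
Standard error of the difference = 4.513·√2 ≈ 6.383
z = 2 / 6.383 ≈ 0.313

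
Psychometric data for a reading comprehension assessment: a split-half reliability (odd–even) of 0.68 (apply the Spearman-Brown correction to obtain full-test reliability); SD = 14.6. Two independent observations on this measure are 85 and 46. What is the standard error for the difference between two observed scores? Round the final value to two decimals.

Full-length reliability (Spearman-Brown) = 2(0.68)/(1+0.68) ≈ 0.80952
SEM = 14.60000 · √(1 − 0.80952) = 14.60000 · √0.19048 ≈ 14.60000 · 0.43644 ≈ 6.37196
Standard error of the difference = 6.37196·√2 ≈ 9.01132

9.01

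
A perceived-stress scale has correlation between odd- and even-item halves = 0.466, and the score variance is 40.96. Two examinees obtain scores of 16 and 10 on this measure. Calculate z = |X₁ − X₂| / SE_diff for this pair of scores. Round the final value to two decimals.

1.10

σ = 40.96^(1/2) = 6.400
Spearman-Brown: r = 2(0.466) / (1 + 0.466) = 0.932 / 1.466 ≈ 0.636
SEM = 6.400·√(1 − 0.636) ≈ 3.863
SE_diff = SEM · √2 ≈ 3.863 · 1.414 ≈ 5.463
z = |16 − 10| / 5.463 = 6 / 5.463 ≈ 1.098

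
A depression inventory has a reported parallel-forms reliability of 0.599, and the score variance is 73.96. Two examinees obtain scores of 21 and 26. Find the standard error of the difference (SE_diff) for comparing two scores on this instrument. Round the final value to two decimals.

7.70

SD = √73.96 = 8.600
SEM = 8.600 · √(1 − 0.599) = 8.600 · √0.401 ≃ 8.600 · 0.633 ≃ 5.446
SE_diff = √2 · SEM ≃ 7.702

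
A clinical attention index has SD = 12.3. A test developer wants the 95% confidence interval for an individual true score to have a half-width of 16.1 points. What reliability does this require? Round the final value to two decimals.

Required SEM = 16.1 / 1.96 ≃ 8.214
r = 1 − (8.214/12.3)² ≃ 1 − 0.446 ≃ 0.554

0.55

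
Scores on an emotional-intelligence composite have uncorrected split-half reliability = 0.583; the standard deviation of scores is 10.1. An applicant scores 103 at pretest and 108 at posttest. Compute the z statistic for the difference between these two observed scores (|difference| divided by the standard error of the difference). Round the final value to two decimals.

0.68

Spearman-Brown: r = 2(0.583) / (1 + 0.583) = 1.1660 / 1.5830 ≈ 0.7366
The standard error of measurement is 10.1000·√(1 − 0.7366) ≈ 10.1000·0.5132 ≈ 5.1838.
SE_diff = SEM · √2 ≈ 5.1838 · 1.4142 ≈ 7.3310
z = |103 − 108| / 7.3310 = 5 / 7.3310 ≈ 0.6820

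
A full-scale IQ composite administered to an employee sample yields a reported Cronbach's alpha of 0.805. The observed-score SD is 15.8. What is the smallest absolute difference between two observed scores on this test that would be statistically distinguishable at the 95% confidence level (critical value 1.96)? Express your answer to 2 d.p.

19.34

SEM = 15.800 × √(1 − 0.805) = 15.800 × √0.195 ≈ 15.800 × 0.442 ≈ 6.977
Standard error of the difference = 6.977·√2 ≈ 9.867
Smallest detectable difference = 1.96×9.867 ≈ 19.340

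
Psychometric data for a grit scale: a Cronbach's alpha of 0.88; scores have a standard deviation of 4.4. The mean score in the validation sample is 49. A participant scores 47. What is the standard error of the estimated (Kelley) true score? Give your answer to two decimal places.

SE_est = 4.40000·√[r(1 − r)] ≃ 1.42983

1.43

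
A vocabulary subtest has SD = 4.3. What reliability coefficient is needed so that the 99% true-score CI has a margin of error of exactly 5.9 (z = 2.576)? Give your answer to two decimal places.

0.72

Required SEM = 5.9 / 2.576 ≈ 2.2904
r = 1 − (2.2904/4.3)² ≈ 1 − 0.2837 ≈ 0.7163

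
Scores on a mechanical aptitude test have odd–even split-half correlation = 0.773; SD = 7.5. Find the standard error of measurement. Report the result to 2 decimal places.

2.68

Spearman-Brown: r = 2(0.773) / (1 + 0.773) = 1.546 / 1.773 ≈ 0.872
The standard error of measurement is 7.500×√(1 − 0.872) ≈ 7.500×0.358 ≈ 2.684.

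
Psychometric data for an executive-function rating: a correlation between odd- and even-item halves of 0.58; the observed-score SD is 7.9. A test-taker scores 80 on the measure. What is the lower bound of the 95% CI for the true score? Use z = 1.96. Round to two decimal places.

Full-length reliability (Spearman-Brown) = 2(0.58)/(1+0.58) ≃ 0.73418
SEM = 7.90000 × √(1 − 0.73418) = 7.90000 × √0.26582 ≃ 7.90000 × 0.51558 ≃ 4.07308
Half-width = 1.96×4.07308 ≃ 7.98324
Lower limit = 80 − 7.98324 ≃ 72.01676

72.02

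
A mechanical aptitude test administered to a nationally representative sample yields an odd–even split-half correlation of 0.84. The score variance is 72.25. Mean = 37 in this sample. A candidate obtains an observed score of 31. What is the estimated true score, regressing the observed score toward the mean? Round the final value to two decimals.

Full-length reliability (Spearman-Brown) = 2(0.84)/(1+0.84) ≈ 0.9130
T̂ = 0.9130(31) + 0.0870(37) ≈ 31.5217

31.52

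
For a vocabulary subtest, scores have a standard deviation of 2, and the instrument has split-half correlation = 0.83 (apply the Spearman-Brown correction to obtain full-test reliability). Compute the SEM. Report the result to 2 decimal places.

0.61

Spearman-Brown: r = 2(0.83) / (1 + 0.83) = 1.6600 / 1.8300 ≃ 0.9071
The standard error of measurement is 2.0000*√(1 − 0.9071) ≃ 2.0000*0.3048 ≃ 0.6096.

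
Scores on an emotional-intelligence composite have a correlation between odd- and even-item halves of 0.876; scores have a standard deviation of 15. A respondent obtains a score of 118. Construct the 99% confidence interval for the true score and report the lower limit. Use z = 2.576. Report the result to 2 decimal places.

Full-length reliability (Spearman-Brown) = 2(0.876)/(1+0.876) ≃ 0.93390
The standard error of measurement is 15.00000*√(1 − 0.93390) ≃ 15.00000*0.25710 ≃ 3.85643.
Margin = 2.576 * 3.85643 ≃ 9.93417
Lower bound: 118 − 9.93417 = 108.06583

108.07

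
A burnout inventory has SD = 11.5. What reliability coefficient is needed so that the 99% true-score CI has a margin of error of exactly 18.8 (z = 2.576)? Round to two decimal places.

SEM needed = half-width / z = 18.8/2.576 ≈ 7.298
Required reliability = 1 − (SEM/SD)² = 1 − 0.403 ≈ 0.597

0.60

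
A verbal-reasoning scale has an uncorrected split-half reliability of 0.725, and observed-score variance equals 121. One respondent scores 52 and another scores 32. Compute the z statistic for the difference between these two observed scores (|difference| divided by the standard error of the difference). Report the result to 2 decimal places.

SD = √121 = 11.0000
Full-length reliability (Spearman-Brown) = 2(0.725)/(1+0.725) ≃ 0.8406
The standard error of measurement is 11.0000*√(1 − 0.8406) ≃ 11.0000*0.3993 ≃ 4.3920.
Standard error of the difference = 4.3920·√2 ≃ 6.2113
z = |52 − 32| / 6.2113 = 20 / 6.2113 ≃ 3.2200

3.22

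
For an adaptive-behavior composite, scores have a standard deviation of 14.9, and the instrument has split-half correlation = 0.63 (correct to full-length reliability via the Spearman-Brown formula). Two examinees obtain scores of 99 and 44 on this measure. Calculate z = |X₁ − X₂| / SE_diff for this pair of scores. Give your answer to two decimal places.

Spearman-Brown: r = 2(0.63) / (1 + 0.63) = 1.2600 / 1.6300 ≈ 0.7730
The standard error of measurement is 14.9000×√(1 − 0.7730) ≈ 14.9000×0.4764 ≈ 7.0989.
Standard error of the difference = 7.0989·√2 ≈ 10.0394
z = 55 / 10.0394 ≈ 5.4784

5.48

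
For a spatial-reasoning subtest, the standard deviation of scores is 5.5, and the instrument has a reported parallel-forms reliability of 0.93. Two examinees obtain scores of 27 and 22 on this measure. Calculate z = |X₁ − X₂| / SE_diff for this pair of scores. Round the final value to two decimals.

2.43

SEM = 5.500 × √(1 − 0.930) = 5.500 × √0.070 ≈ 5.500 × 0.265 ≈ 1.455
SE_diff = √2 × SEM ≈ 2.058
z = |27 − 22| / 2.058 = 5 / 2.058 ≈ 2.430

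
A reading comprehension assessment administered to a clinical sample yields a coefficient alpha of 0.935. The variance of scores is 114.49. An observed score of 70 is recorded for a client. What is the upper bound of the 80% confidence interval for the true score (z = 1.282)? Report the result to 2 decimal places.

SD = √114.49 = 10.700
The standard error of measurement is 10.700×√(1 − 0.935) ≃ 10.700×0.255 ≃ 2.728.
1.282 × SEM ≃ 3.497
Upper limit = 70 + 3.497 ≃ 73.497

73.50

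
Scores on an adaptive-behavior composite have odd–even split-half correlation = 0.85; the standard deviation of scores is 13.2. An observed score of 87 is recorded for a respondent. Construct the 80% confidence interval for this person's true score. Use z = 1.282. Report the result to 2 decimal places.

r_full = 2·0.85 / (1 + 0.85) ≈ 0.9189
SEM = 13.2000 × √(1 − 0.9189) = 13.2000 × √0.0811 ≈ 13.2000 × 0.2847 ≈ 3.7587
1.282 × SEM ≈ 4.8186
CI = 87 ± 4.8186 → [82.1814, 91.8186]

[82.18, 91.82]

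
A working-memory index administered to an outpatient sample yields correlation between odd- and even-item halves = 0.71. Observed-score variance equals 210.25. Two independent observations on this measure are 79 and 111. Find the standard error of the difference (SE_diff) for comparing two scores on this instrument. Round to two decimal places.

SD = √210.25 = 14.5000
Spearman-Brown: r = 2(0.71) / (1 + 0.71) = 1.4200 / 1.7100 ≈ 0.8304
SEM = 14.5000*√(1 − 0.8304) ≈ 5.9713
SE_diff = SEM * √2 ≈ 5.9713 * 1.4142 ≈ 8.4447

8.44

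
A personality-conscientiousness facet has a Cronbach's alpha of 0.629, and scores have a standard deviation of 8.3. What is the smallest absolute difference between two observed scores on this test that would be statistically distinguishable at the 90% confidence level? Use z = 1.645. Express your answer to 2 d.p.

11.76

SEM = 8.300·√(1 − 0.629) ≃ 5.056
SE_diff = √2 · SEM ≃ 7.150
Smallest detectable difference = 1.645·7.150 ≃ 11.761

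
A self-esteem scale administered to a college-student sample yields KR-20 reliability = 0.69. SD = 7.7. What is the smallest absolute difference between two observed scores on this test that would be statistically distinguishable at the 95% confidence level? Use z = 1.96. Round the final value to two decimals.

11.88

SEM = 7.700 · √(1 − 0.690) = 7.700 · √0.310 ≈ 7.700 · 0.557 ≈ 4.287
SE_diff = √2 · SEM ≈ 6.063
Smallest detectable difference = 1.96·6.063 ≈ 11.883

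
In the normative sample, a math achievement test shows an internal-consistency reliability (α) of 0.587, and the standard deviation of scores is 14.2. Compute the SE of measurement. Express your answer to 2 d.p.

9.13

SEM = 14.200·√(1 − 0.587) ≈ 9.126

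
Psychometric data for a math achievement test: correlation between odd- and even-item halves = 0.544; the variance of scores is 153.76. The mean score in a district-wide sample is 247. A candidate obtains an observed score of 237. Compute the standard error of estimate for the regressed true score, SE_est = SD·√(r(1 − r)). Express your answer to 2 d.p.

SD = √153.76 = 12.400
r_full = 2·0.544 / (1 + 0.544) ≈ 0.705
SE_est = SD * √(r(1 − r)) = 12.400 * √0.208 ≈ 12.400 * 0.456 ≈ 5.657

5.66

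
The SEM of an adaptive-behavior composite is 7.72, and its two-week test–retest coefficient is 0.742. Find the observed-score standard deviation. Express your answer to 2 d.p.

15.20

SD = SEM / √(1 − r) = 7.72 / √0.2580 ≈ 7.72 / 0.5079 ≈ 15.1987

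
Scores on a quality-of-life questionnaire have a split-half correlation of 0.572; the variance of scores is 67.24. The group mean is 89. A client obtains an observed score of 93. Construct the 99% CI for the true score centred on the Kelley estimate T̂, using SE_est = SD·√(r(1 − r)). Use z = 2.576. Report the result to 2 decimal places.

[82.51, 101.31]

σ = 67.24^(1/2) = 8.20000
Full-length reliability (Spearman-Brown) = 2(0.572)/(1+0.572) ≈ 0.72774
Estimated true score = 0.72774·93 + (1 − 0.72774)·89 ≈ 91.91094
SE_est = SD · √(r(1 − r)) = 8.20000 · √0.19814 ≈ 8.20000 · 0.44513 ≈ 3.65003
99% CI: 91.91094 ± 9.40247 ≈ (82.50847, 101.31341)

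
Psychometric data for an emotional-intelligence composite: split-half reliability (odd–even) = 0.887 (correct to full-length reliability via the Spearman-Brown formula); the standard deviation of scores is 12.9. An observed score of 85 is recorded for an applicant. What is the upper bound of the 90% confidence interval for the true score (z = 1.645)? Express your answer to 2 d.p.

90.19

Full-length reliability (Spearman-Brown) = 2(0.887)/(1+0.887) ≈ 0.940
SEM = 12.900*√(1 − 0.940) ≈ 3.157
Half-width = 1.645*3.157 ≈ 5.193
Upper limit = 85 + 5.193 ≈ 90.193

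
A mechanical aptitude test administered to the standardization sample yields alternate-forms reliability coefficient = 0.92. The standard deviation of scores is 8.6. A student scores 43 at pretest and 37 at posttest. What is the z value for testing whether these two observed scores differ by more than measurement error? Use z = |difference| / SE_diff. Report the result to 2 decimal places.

SEM = 8.6000·√(1 − 0.9200) ≈ 2.4324
SE_diff = SEM · √2 ≈ 2.4324 · 1.4142 ≈ 3.4400
z = |43 − 37| / 3.4400 = 6 / 3.4400 ≈ 1.7442

1.74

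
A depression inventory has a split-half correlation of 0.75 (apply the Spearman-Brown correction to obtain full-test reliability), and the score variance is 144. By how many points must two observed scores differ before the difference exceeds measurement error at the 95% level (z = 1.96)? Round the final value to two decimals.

12.57

SD = √144 ≃ 12.000
Full-length reliability (Spearman-Brown) = 2(0.75)/(1+0.75) ≃ 0.857
SEM = 12.000 · √(1 − 0.857) = 12.000 · √0.143 ≃ 12.000 · 0.378 ≃ 4.536
Standard error of the difference = 4.536·√2 ≃ 6.414
Smallest detectable difference = 1.96·6.414 ≃ 12.572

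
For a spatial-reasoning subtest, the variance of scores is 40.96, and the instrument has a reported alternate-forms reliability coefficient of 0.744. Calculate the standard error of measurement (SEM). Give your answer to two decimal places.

3.24

SD = √40.96 = 6.4000
SEM = 6.4000 * √(1 − 0.7440) = 6.4000 * √0.2560 ≈ 6.4000 * 0.5060 ≈ 3.2382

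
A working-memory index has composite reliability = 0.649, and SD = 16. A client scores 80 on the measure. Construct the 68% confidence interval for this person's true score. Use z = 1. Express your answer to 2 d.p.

[70.52, 89.48]

SEM = 16.000 · √(1 − 0.649) = 16.000 · √0.351 ≃ 16.000 · 0.592 ≃ 9.479
1 · SEM ≃ 9.479
Interval: (70.521, 89.479)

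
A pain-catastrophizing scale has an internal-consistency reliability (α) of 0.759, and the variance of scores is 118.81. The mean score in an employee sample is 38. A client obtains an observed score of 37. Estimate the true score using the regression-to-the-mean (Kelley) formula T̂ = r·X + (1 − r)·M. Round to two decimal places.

T̂ = r·X + (1 − r)·M = 0.7590*37 + 0.2410*38 = 28.0830 + 9.1580 ≃ 37.2410

37.24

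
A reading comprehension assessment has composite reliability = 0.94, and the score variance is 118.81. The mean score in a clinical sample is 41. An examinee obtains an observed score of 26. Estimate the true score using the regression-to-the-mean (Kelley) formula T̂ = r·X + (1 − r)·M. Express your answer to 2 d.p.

26.90

T̂ = 0.9400(26) + 0.0600(41) ≈ 26.9000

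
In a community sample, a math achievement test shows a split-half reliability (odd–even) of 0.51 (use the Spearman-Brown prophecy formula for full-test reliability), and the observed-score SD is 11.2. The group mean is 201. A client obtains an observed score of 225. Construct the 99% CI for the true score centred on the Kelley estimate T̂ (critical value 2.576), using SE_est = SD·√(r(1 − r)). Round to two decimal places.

Full-length reliability (Spearman-Brown) = 2(0.51)/(1+0.51) ≈ 0.6755
Estimated true score = 0.6755·225 + (1 − 0.6755)·201 ≈ 217.2119
SE_est = 11.2000·√[r(1 − r)] ≈ 5.2437
CI = 217.2119 ± 2.576 · 5.2437 → [203.7041, 230.7197]

[203.70, 230.72]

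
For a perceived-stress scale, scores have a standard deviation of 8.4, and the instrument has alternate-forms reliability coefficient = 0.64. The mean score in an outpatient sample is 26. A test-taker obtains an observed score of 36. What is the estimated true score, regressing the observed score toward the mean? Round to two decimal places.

Estimated true score = 0.64000·36 + (1 − 0.64000)·26 ≈ 32.40000

32.40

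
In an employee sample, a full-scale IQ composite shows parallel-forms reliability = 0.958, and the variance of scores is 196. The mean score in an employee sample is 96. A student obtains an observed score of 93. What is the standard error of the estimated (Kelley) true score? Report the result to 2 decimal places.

SD = √196 = 14.00000
SE_est = SD · √(r(1 − r)) = 14.00000 · √0.04024 ≃ 14.00000 · 0.20059 ≃ 2.80825

2.81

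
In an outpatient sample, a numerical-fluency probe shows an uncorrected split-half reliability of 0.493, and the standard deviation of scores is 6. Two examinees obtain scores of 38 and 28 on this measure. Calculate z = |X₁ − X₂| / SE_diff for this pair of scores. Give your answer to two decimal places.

2.02

Full-length reliability (Spearman-Brown) = 2(0.493)/(1+0.493) ≈ 0.660
SEM = 6.000*√(1 − 0.660) ≈ 3.496
SE_diff = √2 * SEM ≈ 4.945
z = |38 − 28| / 4.945 = 10 / 4.945 ≈ 2.022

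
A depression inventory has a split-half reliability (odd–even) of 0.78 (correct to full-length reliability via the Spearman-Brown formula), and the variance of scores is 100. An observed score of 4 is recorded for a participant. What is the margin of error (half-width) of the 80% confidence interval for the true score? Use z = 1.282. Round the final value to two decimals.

4.51

SD = √100 = 10.000
r_full = 2·0.78 / (1 + 0.78) ≈ 0.876
SEM = 10.000*√(1 − 0.876) ≈ 3.516
1.282 * SEM ≈ 4.507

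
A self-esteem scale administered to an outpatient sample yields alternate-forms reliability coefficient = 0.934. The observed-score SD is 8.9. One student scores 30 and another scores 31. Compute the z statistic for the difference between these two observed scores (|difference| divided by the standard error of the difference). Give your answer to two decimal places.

0.31

SEM = 8.900 * √(1 − 0.934) = 8.900 * √0.066 ≈ 8.900 * 0.257 ≈ 2.286
Standard error of the difference = 2.286·√2 ≈ 3.234
z = |30 − 31| / 3.234 = 1 / 3.234 ≈ 0.309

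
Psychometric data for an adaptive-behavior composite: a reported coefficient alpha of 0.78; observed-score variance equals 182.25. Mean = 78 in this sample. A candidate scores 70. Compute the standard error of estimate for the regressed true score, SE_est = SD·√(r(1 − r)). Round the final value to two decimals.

σ = 182.25^(1/2) = 13.500
SE_est = SD × √(r(1 − r)) = 13.500 × √0.172 ≃ 13.500 × 0.414 ≃ 5.592

5.59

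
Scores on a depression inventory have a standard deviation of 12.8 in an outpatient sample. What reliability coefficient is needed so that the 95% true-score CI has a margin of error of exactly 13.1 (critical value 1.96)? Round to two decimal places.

0.73

Required SEM = 13.1 / 1.96 ≈ 6.68367
r = 1 − (SEM / SD)² = 1 − (6.68367 / 12.8)² ≈ 1 − 0.27265 ≈ 0.72735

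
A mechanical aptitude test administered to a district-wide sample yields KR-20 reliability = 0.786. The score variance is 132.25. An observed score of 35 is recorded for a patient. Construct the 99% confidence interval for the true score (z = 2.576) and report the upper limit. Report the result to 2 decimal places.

48.70

SD = √132.25 ≈ 11.5000
SEM = 11.5000 * √(1 − 0.7860) = 11.5000 * √0.2140 ≈ 11.5000 * 0.4626 ≈ 5.3199
2.576 * SEM ≈ 13.7041
Upper limit = 35 + 13.7041 ≈ 48.7041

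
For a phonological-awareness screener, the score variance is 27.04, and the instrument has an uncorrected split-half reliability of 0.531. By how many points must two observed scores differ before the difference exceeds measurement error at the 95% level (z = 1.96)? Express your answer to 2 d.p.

SD = √27.04 = 5.200
r_full = 2·0.531 / (1 + 0.531) ≈ 0.694
SEM = 5.200 · √(1 − 0.694) = 5.200 · √0.306 ≈ 5.200 · 0.553 ≈ 2.878
Standard error of the difference = 2.878·√2 ≈ 4.070
Minimum reliable difference = 1.96 · SE_diff ≈ 1.96 · 4.070 ≈ 7.978

7.98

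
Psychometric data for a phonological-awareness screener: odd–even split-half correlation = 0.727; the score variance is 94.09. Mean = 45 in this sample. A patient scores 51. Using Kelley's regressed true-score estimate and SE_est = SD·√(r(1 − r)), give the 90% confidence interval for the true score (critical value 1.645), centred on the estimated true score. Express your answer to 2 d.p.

[44.23, 55.87]

σ = 94.09^(1/2) = 9.700
Spearman-Brown: r = 2(0.727) / (1 + 0.727) = 1.454 / 1.727 ≈ 0.842
Estimated true score = 0.842×51 + (1 − 0.842)×45 ≈ 50.052
SE_est = SD × √(r(1 − r)) = 9.700 × √0.133 ≈ 9.700 × 0.365 ≈ 3.539
90% CI: 50.052 ± 5.821 ≈ (44.230, 55.873)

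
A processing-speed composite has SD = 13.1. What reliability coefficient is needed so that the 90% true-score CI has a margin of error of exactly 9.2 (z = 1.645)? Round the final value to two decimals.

0.82

SEM needed = half-width / z = 9.2/1.645 ≈ 5.5927
r = 1 − (SEM / SD)² = 1 − (5.5927 / 13.1)² ≈ 1 − 0.1823 ≈ 0.8177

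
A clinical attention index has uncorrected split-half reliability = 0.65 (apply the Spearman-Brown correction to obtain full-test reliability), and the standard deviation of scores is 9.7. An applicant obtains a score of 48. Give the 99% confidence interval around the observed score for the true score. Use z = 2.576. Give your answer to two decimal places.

Full-length reliability (Spearman-Brown) = 2(0.65)/(1+0.65) ≈ 0.788
The standard error of measurement is 9.700*√(1 − 0.788) ≈ 9.700*0.461 ≈ 4.467.
2.576 * SEM ≈ 11.508
CI = 48 ± 11.508 → [36.492, 59.508]

[36.49, 59.51]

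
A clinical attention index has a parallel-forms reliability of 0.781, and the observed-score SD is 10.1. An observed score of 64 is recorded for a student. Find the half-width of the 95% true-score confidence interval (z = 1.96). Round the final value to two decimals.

9.26

SEM = 10.10000 * √(1 − 0.78100) = 10.10000 * √0.21900 ≃ 10.10000 * 0.46797 ≃ 4.72654
Margin = 1.96 * 4.72654 ≃ 9.26402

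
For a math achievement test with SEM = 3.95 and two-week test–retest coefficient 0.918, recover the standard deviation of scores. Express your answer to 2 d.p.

13.79

σ = SEM·(1 − r)^(−1/2) ≈ 3.95×3.492 ≈ 13.794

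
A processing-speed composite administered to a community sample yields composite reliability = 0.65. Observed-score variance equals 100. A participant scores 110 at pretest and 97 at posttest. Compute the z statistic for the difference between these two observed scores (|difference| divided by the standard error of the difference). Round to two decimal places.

1.55

σ = 100^(1/2) = 10.0000
The standard error of measurement is 10.0000×√(1 − 0.6500) ≃ 10.0000×0.5916 ≃ 5.9161.
Standard error of the difference = 5.9161·√2 ≃ 8.3666
z = 13 / 8.3666 ≃ 1.5538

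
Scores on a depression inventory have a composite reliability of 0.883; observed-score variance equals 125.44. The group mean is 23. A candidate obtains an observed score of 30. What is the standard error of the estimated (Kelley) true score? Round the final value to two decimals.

SD = √125.44 = 11.2000
SE_est = 11.2000*√(0.8830*0.1170) ≈ 3.5999

3.60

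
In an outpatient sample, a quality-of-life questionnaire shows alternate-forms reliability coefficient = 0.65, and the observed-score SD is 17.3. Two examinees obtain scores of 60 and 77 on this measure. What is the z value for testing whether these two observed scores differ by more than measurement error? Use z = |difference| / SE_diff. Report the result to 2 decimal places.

The standard error of measurement is 17.3000×√(1 − 0.6500) ≈ 17.3000×0.5916 ≈ 10.2348.
SE_diff = SEM × √2 ≈ 10.2348 × 1.4142 ≈ 14.4742
z = |60 − 77| / 14.4742 = 17 / 14.4742 ≈ 1.1745

1.17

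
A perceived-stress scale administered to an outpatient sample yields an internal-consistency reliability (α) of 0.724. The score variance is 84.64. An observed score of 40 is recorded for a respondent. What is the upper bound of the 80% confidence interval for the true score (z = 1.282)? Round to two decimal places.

46.20

σ = 84.64^(1/2) = 9.2000
The standard error of measurement is 9.2000×√(1 − 0.7240) ≈ 9.2000×0.5254 ≈ 4.8333.
1.282 × SEM ≈ 6.1963
Upper bound: 40 + 6.1963 = 46.1963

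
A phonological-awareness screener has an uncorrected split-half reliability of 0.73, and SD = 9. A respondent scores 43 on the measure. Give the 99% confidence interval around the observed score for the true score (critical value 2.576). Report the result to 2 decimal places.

Full-length reliability (Spearman-Brown) = 2(0.73)/(1+0.73) ≈ 0.84393
The standard error of measurement is 9.00000*√(1 − 0.84393) ≈ 9.00000*0.39506 ≈ 3.55551.
2.576 * SEM ≈ 9.15898
CI = 43 ± 9.15898 → [33.84102, 52.15898]

[33.84, 52.16]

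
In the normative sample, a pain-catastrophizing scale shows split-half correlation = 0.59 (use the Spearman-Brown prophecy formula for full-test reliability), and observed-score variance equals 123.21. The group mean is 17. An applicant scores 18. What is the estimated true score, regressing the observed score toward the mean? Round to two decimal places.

17.74

r_full = 2·0.59 / (1 + 0.59) ≈ 0.74214
Estimated true score = 0.74214·18 + (1 − 0.74214)·17 ≈ 17.74214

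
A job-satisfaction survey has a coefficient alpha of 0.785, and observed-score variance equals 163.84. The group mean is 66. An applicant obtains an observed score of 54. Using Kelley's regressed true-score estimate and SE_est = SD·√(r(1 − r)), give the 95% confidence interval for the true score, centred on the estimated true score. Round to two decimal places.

[46.27, 66.89]

SD = √163.84 ≃ 12.800
T̂ = 0.785(54) + 0.215(66) ≃ 56.580
SE_est = 12.800·√[r(1 − r)] ≃ 5.259
95% CI: 56.580 ± 10.307 ≃ (46.273, 66.887)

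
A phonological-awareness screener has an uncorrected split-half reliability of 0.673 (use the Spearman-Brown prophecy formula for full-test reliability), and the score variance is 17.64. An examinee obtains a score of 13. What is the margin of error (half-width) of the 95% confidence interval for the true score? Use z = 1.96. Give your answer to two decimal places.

3.64

SD = √17.64 ≈ 4.200
r_full = 2·0.673 / (1 + 0.673) ≈ 0.805
The standard error of measurement is 4.200×√(1 − 0.805) ≈ 4.200×0.442 ≈ 1.857.
Half-width = 1.96×1.857 ≈ 3.639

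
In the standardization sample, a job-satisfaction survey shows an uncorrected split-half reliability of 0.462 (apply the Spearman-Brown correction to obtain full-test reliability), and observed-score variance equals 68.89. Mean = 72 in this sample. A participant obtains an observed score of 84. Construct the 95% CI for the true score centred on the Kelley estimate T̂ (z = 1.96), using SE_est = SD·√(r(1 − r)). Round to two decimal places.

σ = 68.89^(1/2) = 8.30000
Full-length reliability (Spearman-Brown) = 2(0.462)/(1+0.462) ≃ 0.63201
T̂ = 0.63201(84) + 0.36799(72) ≃ 79.58413
SE_est = SD * √(r(1 − r)) = 8.30000 * √0.23257 ≃ 8.30000 * 0.48226 ≃ 4.00274
95% CI: 79.58413 ± 7.84538 ≃ (71.73875, 87.42951)

[71.74, 87.43]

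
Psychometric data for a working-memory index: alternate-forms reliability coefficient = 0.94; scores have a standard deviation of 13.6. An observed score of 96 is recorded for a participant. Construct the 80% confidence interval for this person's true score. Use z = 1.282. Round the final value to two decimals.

[91.73, 100.27]

SEM = 13.600 · √(1 − 0.940) = 13.600 · √0.060 ≃ 13.600 · 0.245 ≃ 3.331
Margin = 1.282 · 3.331 ≃ 4.271
80% CI: 96 ± 4.271 = [91.729, 100.271]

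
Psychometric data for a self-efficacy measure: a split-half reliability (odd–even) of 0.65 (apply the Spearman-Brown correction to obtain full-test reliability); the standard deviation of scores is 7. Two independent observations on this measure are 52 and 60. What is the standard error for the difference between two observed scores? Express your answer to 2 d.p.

Full-length reliability (Spearman-Brown) = 2(0.65)/(1+0.65) ≃ 0.788
SEM = 7.000 × √(1 − 0.788) = 7.000 × √0.212 ≃ 7.000 × 0.461 ≃ 3.224
SE_diff = √2 × SEM ≃ 4.559

4.56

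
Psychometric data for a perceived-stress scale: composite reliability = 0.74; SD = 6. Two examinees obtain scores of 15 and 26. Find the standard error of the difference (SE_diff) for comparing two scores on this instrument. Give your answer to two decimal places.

4.33

SEM = 6.000 * √(1 − 0.740) = 6.000 * √0.260 ≃ 6.000 * 0.510 ≃ 3.059
SE_diff = √2 * SEM ≃ 4.327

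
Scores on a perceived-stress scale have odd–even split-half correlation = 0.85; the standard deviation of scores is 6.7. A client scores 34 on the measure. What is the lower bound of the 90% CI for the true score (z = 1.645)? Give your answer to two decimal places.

30.86

Full-length reliability (Spearman-Brown) = 2(0.85)/(1+0.85) ≈ 0.9189
SEM = 6.7000*√(1 − 0.9189) ≈ 1.9078
Half-width = 1.645*1.9078 ≈ 3.1383
Lower limit = 34 − 3.1383 ≈ 30.8617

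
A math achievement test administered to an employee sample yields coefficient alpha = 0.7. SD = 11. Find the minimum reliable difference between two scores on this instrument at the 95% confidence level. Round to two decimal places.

16.70

SEM = 11.0000 * √(1 − 0.7000) = 11.0000 * √0.3000 ≈ 11.0000 * 0.5477 ≈ 6.0249
SE_diff = √2 * SEM ≈ 8.5206
Smallest detectable difference = 1.96*8.5206 ≈ 16.7003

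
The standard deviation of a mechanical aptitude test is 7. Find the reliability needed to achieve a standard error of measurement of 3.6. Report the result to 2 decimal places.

r = 1 − (3.6000/7)² ≈ 1 − 0.2645 ≈ 0.7355

0.74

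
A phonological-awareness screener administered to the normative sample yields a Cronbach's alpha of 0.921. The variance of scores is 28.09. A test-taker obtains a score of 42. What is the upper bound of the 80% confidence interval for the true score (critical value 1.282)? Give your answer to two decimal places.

43.91

SD = √28.09 = 5.30000
The standard error of measurement is 5.30000·√(1 − 0.92100) ≈ 5.30000·0.28107 ≈ 1.48967.
1.282 · SEM ≈ 1.90975
Upper limit = 42 + 1.90975 ≈ 43.90975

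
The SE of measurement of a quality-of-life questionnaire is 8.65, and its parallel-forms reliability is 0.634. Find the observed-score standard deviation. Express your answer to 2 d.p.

14.30

SD = 8.65 / √(1 − 0.634) ≈ 14.2980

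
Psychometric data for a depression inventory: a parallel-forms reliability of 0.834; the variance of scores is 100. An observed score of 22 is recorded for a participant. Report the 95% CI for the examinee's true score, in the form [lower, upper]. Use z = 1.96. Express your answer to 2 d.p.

SD = √100 ≃ 10.00000
SEM = 10.00000 × √(1 − 0.83400) = 10.00000 × √0.16600 ≃ 10.00000 × 0.40743 ≃ 4.07431
Half-width = 1.96×4.07431 ≃ 7.98565
CI = 22 ± 7.98565 → [14.01435, 29.98565]

[14.01, 29.99]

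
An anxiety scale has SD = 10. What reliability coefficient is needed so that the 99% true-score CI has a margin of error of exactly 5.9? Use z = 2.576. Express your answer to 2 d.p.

0.95

Required SEM = 5.9 / 2.576 ≈ 2.2904
r = 1 − (SEM / SD)² = 1 − (2.2904 / 10)² ≈ 1 − 0.0525 ≈ 0.9475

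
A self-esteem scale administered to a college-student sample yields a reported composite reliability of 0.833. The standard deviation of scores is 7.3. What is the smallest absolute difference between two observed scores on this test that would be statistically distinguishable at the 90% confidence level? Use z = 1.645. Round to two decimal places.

6.94

SEM = 7.30000 · √(1 − 0.83300) = 7.30000 · √0.16700 ≈ 7.30000 · 0.40866 ≈ 2.98319
SE_diff = SEM · √2 ≈ 2.98319 · 1.41421 ≈ 4.21887
Minimum reliable difference = 1.645 · SE_diff ≈ 1.645 · 4.21887 ≈ 6.94004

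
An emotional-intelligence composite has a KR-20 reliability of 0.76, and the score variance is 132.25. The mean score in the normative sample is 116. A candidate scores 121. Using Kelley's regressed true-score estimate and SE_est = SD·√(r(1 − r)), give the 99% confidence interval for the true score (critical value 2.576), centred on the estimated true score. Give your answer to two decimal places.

σ = 132.25^(1/2) = 11.500
Estimated true score = 0.760·121 + (1 − 0.760)·116 ≈ 119.800
SE_est = SD · √(r(1 − r)) = 11.500 · √0.182 ≈ 11.500 · 0.427 ≈ 4.911
CI = 119.800 ± 2.576 · 4.911 → [107.148, 132.452]

[107.15, 132.45]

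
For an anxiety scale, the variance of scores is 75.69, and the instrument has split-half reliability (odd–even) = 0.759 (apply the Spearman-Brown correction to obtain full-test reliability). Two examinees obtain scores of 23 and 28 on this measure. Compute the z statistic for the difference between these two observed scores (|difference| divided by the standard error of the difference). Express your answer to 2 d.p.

SD = √75.69 ≈ 8.700
Full-length reliability (Spearman-Brown) = 2(0.759)/(1+0.759) ≈ 0.863
SEM = 8.700×√(1 − 0.863) ≈ 3.220
SE_diff = SEM × √2 ≈ 3.220 × 1.414 ≈ 4.554
z = |23 − 28| / 4.554 = 5 / 4.554 ≈ 1.098

1.10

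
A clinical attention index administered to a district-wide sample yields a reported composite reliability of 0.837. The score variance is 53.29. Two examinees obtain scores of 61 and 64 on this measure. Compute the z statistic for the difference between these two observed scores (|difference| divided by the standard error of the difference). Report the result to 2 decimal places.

0.72

SD = √53.29 = 7.30000
SEM = 7.30000 * √(1 − 0.83700) = 7.30000 * √0.16300 ≈ 7.30000 * 0.40373 ≈ 2.94725
SE_diff = √2 * SEM ≈ 4.16804
z = 3 / 4.16804 ≈ 0.71976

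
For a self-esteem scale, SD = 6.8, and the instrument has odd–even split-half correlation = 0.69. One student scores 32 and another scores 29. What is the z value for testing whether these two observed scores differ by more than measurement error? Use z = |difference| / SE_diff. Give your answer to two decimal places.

r_full = 2·0.69 / (1 + 0.69) ≈ 0.8166
SEM = 6.8000 * √(1 − 0.8166) = 6.8000 * √0.1834 ≈ 6.8000 * 0.4283 ≈ 2.9124
SE_diff = SEM * √2 ≈ 2.9124 * 1.4142 ≈ 4.1187
z = 3 / 4.1187 ≈ 0.7284

0.73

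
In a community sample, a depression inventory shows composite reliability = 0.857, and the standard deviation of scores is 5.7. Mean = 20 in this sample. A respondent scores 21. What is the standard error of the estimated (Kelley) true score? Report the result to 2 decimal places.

SE_est = 5.7000·√(0.8570·0.1430) ≈ 1.9954

2.00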